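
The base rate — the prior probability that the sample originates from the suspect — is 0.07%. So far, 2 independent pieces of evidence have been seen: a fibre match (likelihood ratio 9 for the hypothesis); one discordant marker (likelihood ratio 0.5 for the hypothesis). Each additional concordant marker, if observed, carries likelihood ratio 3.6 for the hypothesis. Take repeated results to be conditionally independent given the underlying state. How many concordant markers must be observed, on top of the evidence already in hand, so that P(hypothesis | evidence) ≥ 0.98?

8

Prior odds = 0.0007/0.9993 = 7/9993.
Combined Bayes factor of the evidence already in hand = 9 × 0.5 = 4.5.
Odds after that evidence = (7/9993) × 4.5 = 21/6662.
Target odds = 0.98/0.02 = 49.
Need 3.6ⁿ ≥ 49 ÷ (21/6662) = 46634/3.
3.6⁷ = 612220032/78125 falls short of 46634/3 but 3.6⁸ ≈28211.1 reaches it, so n = 8.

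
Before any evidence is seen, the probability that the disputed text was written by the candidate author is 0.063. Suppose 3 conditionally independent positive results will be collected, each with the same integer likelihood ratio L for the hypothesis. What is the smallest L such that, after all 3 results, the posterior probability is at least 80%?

Prior odds = 0.063/0.937 = 63/937.
Target odds = 0.8/0.2 = 4.
Need L³ ≥ 4 ÷ (63/937) = 3748/63.
3³ = 27 < 3748/63 ≤ 64 = 4³, so L = 4.

4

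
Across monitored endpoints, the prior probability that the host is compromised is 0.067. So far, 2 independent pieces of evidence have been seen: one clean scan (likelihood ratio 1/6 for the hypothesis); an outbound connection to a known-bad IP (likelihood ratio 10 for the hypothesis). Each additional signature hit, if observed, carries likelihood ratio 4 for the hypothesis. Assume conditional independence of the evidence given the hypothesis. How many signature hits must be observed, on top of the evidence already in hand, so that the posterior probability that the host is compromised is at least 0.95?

4

Prior odds = 0.067/0.933 = 67/933.
Combined Bayes factor of the evidence already in hand = (1/6) × 10 = 5/3.
Odds after that evidence = (67/933) × 5/3 = 335/2799.
Target odds = 0.95/0.05 = 19.
Need 4ⁿ ≥ 19 ÷ (335/2799) = 53181/335.
4³ = 64 falls short of 53181/335 but 4⁴ = 256 reaches it, so n = 4.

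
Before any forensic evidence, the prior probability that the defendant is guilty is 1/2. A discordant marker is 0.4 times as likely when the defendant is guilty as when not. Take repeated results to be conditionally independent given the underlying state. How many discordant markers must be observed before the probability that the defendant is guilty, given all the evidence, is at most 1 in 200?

6

Prior odds: 0.5 ÷ 0.5 = 1.
Likelihood ratio per discordant marker = 0.4.
Target odds: 0.005 ÷ 0.995 = 1/199.
Need 1 × 0.4ⁿ ≤ 1/199, i.e. 0.4ⁿ ≤ 1/199.
0.4⁵ = 0.01024 is still above 1/199 but 0.4⁶ = 64/15625 is at or below it, so n = 6.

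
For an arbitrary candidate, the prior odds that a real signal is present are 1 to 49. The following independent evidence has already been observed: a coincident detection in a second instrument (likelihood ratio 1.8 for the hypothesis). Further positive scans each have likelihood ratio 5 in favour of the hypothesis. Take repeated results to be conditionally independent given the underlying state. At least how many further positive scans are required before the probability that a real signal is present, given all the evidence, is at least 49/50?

5

Prior odds = 1/49.
Bayes factor of the evidence already in hand = 1.8.
Odds after that evidence = (1/49) × 1.8 = 9/245.
Target odds = 0.98/0.02 = 49.
Need 5ⁿ ≥ 49 ÷ (9/245) = 12005/9.
5⁴ = 625 falls short of 12005/9 but 5⁵ = 3125 reaches it, so n = 5.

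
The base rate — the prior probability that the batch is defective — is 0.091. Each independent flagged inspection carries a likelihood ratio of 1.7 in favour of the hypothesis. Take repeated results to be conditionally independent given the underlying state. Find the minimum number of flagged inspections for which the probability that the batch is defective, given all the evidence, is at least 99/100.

13

Prior odds = 0.091/0.909 = 91/909.
Likelihood ratio per flagged inspection = 1.7.
Target posterior odds = 0.99/0.01 = 99.
Need (91/909) × 1.7ⁿ ≥ 99, i.e. 1.7ⁿ ≥ 89991/91.
1.7¹² ≈582.622 falls short of 89991/91 but 1.7¹³ ≈990.458 reaches it, so n = 13.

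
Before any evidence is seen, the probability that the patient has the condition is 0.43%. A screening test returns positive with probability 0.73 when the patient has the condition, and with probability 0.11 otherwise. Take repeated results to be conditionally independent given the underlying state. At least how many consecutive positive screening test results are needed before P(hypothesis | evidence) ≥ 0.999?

7

Prior odds: 0.0043 ÷ 0.9957 = 43/9957.
Likelihood ratio of a positive result = 0.73/0.11 = 73/11.
Target posterior odds = 0.999/0.001 = 999.
Need (43/9957) × (73/11)ⁿ ≥ 999, i.e. (73/11)ⁿ ≥ 9947043/43.
(73/11)⁶ ≈85424.2 falls short of 9947043/43 but (73/11)⁷ ≈566906 reaches it, so n = 7.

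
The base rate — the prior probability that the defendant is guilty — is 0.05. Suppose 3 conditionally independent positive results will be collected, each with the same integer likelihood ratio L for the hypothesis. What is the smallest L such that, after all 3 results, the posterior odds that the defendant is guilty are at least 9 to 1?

6

Prior odds = 0.05/0.95 = 1/19.
Target odds = 9.
Need L³ ≥ 9 ÷ (1/19) = 171.
5³ = 125 < 171 ≤ 216 = 6³, so L = 6.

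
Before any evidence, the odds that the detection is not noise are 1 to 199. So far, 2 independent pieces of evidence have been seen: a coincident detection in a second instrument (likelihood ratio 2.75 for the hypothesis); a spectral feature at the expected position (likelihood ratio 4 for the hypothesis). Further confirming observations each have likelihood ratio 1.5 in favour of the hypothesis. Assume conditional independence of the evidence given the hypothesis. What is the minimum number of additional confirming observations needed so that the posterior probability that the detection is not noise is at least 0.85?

Prior odds = 1/199.
Combined Bayes factor of the evidence already in hand = 2.75 × 4 = 11.
Odds after that evidence = (1/199) × 11 = 11/199.
Target odds = 0.85/0.15 = 17/3.
Need 1.5ⁿ ≥ 17/3 ÷ (11/199) = 3383/33.
1.5¹¹ = 177147/2048 falls short of 3383/33 but 1.5¹² = 531441/4096 reaches it, so n = 12.

12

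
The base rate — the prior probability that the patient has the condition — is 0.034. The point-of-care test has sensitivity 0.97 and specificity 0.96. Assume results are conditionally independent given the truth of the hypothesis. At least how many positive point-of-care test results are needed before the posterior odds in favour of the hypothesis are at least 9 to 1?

2

Prior odds = 0.034/0.966 = 17/483.
False-positive rate = 1 − 0.96 = 0.04; likelihood ratio of a positive = 0.97/0.04 = 24.25.
Target odds = 9.
Require 24.25ⁿ ≥ 9 ÷ (17/483) = 4347/17.
24.25¹ = 24.25 falls short of 4347/17 but 24.25² = 588.0625 reaches it, so n = 2.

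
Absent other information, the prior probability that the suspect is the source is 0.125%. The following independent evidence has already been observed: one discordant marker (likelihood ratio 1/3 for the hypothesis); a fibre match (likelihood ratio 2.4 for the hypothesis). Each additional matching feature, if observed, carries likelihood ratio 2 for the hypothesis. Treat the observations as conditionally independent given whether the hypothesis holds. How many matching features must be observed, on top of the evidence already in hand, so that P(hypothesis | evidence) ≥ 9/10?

14

Prior odds = 0.00125/0.99875 = 1/799.
Combined Bayes factor of the evidence already in hand = (1/3) × 2.4 = 0.8.
Odds after that evidence = (1/799) × 0.8 = 4/3995.
Target odds = 0.9/0.1 = 9.
Need 2ⁿ ≥ 9 ÷ (4/3995) = 8988.75.
2¹³ = 8192 falls short of 8988.75 but 2¹⁴ = 16384 reaches it, so n = 14.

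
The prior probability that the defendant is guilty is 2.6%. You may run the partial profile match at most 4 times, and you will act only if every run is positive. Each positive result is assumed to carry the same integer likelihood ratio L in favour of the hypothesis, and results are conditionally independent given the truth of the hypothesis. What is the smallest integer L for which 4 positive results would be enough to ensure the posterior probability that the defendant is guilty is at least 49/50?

7

Prior odds = 0.026/0.974 = 13/487.
Target odds = 0.98/0.02 = 49.
Need L⁴ ≥ 49 ÷ (13/487) = 23863/13.
6⁴ = 1296 < 23863/13 ≤ 2401 = 7⁴, so L = 7.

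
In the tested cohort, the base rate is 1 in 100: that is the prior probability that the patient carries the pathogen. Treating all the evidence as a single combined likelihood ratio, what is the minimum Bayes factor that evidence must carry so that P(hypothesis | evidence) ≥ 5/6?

Prior odds = 0.01/0.99 = 1/99.
Target odds = (5/6)/(1/6) = 5.
Required Bayes factor = 5 ÷ (1/99) = 495.

495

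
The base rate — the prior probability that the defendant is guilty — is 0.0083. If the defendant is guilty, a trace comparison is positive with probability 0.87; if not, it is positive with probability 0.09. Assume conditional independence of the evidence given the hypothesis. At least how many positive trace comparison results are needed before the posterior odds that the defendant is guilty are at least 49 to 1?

4

Prior odds = 0.0083/0.9917 = 83/9917.
Likelihood ratio of a positive = 0.87/0.09 = 29/3.
Target odds = 49.
Require (29/3)ⁿ ≥ 49 ÷ (83/9917) = 485933/83.
(29/3)³ = 24389/27 falls short of 485933/83 but (29/3)⁴ = 707281/81 reaches it, so n = 4.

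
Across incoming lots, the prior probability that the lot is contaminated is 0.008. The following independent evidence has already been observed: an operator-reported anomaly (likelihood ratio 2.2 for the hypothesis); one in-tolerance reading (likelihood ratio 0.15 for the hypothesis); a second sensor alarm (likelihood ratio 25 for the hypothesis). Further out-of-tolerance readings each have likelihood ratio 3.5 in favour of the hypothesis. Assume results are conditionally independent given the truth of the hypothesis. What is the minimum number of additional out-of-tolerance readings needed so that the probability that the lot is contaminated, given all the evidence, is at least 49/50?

6

Prior odds = 0.008/0.992 = 1/124.
Combined Bayes factor of the evidence already in hand = 2.2 × 0.15 × 25 = 8.25.
Odds after that evidence = (1/124) × 8.25 = 33/496.
Target odds = 0.98/0.02 = 49.
Need 3.5ⁿ ≥ 49 ÷ (33/496) = 24304/33.
3.5⁵ = 525.21875 falls short of 24304/33 but 3.5⁶ = 1838.265625 reaches it, so n = 6.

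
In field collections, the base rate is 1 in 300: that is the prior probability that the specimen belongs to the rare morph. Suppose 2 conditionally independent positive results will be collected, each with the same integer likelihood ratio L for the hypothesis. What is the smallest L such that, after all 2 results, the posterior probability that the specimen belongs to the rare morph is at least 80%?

35

Prior odds = (1/300)/(299/300) = 1/299.
Target odds = 0.8/0.2 = 4.
Need L² ≥ 4 ÷ (1/299) = 1196.
34² = 1156 < 1196 ≤ 1225 = 35², so L = 35.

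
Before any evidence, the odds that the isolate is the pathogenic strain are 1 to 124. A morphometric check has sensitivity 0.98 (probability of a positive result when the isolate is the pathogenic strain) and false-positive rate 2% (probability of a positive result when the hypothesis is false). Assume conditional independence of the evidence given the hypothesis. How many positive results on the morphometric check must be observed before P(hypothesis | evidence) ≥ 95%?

Prior odds = 1/124.
Likelihood ratio of a positive result = 0.98/0.02 = 49.
Target odds: 0.95 ÷ 0.05 = 19.
Need (1/124) × 49ⁿ ≥ 19, i.e. 49ⁿ ≥ 2356.
49¹ = 49 falls short of 2356 but 49² = 2401 reaches it, so n = 2.

2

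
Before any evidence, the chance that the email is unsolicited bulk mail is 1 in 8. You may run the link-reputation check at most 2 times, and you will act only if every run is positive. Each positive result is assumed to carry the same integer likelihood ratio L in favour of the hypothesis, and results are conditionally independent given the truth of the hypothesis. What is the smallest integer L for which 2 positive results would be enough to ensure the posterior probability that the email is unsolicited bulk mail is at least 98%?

Prior odds = 0.125/0.875 = 1/7.
Target odds = 0.98/0.02 = 49.
Need L² ≥ 49 ÷ (1/7) = 343.
18² = 324 < 343 ≤ 361 = 19², so L = 19.

19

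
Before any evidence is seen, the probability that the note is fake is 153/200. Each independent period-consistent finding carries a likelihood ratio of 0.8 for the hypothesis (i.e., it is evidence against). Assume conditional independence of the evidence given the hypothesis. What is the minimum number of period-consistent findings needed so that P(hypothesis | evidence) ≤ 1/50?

Prior odds: 0.765 ÷ 0.235 = 153/47.
Likelihood ratio per period-consistent finding = 0.8.
Target odds: 0.02 ÷ 0.98 = 1/49.
Need (153/47) × 0.8ⁿ ≤ 1/49, i.e. 0.8ⁿ ≤ 47/7497.
0.8²² ≈0.0073787 is still above 47/7497 but 0.8²³ ≈0.00590296 is at or below it, so n = 23.

23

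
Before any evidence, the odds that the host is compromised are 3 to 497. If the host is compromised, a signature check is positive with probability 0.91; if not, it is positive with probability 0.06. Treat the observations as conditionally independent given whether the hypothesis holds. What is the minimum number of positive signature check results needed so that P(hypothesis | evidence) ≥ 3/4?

Prior odds = 3/497.
Likelihood ratio of a positive = 0.91/0.06 = 91/6.
Target posterior odds = 0.75/0.25 = 3.
Need (3/497) × (91/6)ⁿ ≥ 3, i.e. (91/6)ⁿ ≥ 497.
(91/6)² = 8281/36 falls short of 497 but (91/6)³ = 753571/216 reaches it, so n = 3.

3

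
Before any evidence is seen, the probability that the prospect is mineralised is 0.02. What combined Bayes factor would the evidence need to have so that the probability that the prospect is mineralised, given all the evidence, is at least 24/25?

Prior odds = 0.02/0.98 = 1/49.
Target odds = 0.96/0.04 = 24.
Required Bayes factor = 24 ÷ (1/49) = 1176.

1176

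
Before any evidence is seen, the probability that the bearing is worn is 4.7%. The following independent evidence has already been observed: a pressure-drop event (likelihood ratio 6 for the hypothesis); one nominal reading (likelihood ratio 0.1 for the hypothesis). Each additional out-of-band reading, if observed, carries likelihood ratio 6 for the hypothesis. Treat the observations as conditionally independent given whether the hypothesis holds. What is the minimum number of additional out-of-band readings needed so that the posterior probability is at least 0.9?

Prior odds = 0.047/0.953 = 47/953.
Combined Bayes factor of the evidence already in hand = 6 × 0.1 = 0.6.
Odds after that evidence = (47/953) × 0.6 = 141/4765.
Target odds = 0.9/0.1 = 9.
Need 6ⁿ ≥ 9 ÷ (141/4765) = 14295/47.
6³ = 216 falls short of 14295/47 but 6⁴ = 1296 reaches it, so n = 4.

4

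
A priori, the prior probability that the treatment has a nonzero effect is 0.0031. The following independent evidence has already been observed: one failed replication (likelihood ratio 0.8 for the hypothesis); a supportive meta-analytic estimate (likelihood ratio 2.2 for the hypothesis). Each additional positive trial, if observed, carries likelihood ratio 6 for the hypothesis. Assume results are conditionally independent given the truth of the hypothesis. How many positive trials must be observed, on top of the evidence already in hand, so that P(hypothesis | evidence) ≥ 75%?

Prior odds = 0.0031/0.9969 = 31/9969.
Combined Bayes factor of the evidence already in hand = 0.8 × 2.2 = 1.76.
Odds after that evidence = (31/9969) × 1.76 = 1364/249225.
Target odds = 0.75/0.25 = 3.
Need 6ⁿ ≥ 3 ÷ (1364/249225) = 747675/1364.
6³ = 216 falls short of 747675/1364 but 6⁴ = 1296 reaches it, so n = 4.

4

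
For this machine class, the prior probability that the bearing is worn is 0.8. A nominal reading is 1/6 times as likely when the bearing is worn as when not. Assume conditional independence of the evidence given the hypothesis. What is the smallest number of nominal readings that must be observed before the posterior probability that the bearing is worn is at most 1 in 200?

Prior odds = 0.8/0.2 = 4.
Likelihood ratio per nominal reading = 1/6.
Target odds: 0.005 ÷ 0.995 = 1/199.
Require (1/6)ⁿ ≤ 1/199 ÷ 4 = 1/796.
(1/6)³ = 1/216 is still above 1/796 but (1/6)⁴ = 1/1296 is at or below it, so n = 4.

4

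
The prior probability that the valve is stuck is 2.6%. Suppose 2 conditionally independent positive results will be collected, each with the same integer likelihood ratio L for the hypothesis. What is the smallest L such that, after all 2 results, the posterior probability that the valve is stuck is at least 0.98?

Prior odds = 0.026/0.974 = 13/487.
Target odds = 0.98/0.02 = 49.
Need L² ≥ 49 ÷ (13/487) = 23863/13.
42² = 1764 < 23863/13 ≤ 1849 = 43², so L = 43.

43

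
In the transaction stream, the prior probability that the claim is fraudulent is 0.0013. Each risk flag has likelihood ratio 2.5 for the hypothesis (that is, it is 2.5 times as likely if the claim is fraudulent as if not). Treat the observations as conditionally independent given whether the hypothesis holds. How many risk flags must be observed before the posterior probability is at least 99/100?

13

Prior odds = 0.0013/0.9987 = 13/9987.
Likelihood ratio per risk flag = 2.5.
Target posterior odds = 0.99/0.01 = 99.
Require 2.5ⁿ ≥ 99 ÷ (13/9987) = 988713/13.
2.5¹² = 244140625/4096 falls short of 988713/13 but 2.5¹³ ≈149012 reaches it, so n = 13.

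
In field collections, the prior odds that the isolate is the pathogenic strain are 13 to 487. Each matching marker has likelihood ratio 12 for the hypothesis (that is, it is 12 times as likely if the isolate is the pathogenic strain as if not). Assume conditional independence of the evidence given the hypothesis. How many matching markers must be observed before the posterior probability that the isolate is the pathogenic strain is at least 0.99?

Prior odds = 13/487.
Likelihood ratio per matching marker = 12.
Target odds: 0.99 ÷ 0.01 = 99.
Need (13/487) × 12ⁿ ≥ 99, i.e. 12ⁿ ≥ 48213/13.
12³ = 1728 falls short of 48213/13 but 12⁴ = 20736 reaches it, so n = 4.

4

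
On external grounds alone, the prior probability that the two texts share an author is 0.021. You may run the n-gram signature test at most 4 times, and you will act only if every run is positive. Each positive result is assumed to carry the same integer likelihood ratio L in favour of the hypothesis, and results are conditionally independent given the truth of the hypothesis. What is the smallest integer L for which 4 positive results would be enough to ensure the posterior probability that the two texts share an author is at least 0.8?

4

Prior odds = 0.021/0.979 = 21/979.
Target odds = 0.8/0.2 = 4.
Need L⁴ ≥ 4 ÷ (21/979) = 3916/21.
3⁴ = 81 < 3916/21 ≤ 256 = 4⁴, so L = 4.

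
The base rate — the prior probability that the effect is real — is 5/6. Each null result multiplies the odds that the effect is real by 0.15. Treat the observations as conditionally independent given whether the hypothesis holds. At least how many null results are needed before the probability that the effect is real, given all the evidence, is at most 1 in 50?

3

Prior odds = (5/6)/(1/6) = 5.
Likelihood ratio per null result = 0.15.
Target posterior odds = 0.02/0.98 = 1/49.
Require 0.15ⁿ ≤ 1/49 ÷ 5 = 1/245.
0.15² = 0.0225 is still above 1/245 but 0.15³ = 0.003375 is at or below it, so n = 3.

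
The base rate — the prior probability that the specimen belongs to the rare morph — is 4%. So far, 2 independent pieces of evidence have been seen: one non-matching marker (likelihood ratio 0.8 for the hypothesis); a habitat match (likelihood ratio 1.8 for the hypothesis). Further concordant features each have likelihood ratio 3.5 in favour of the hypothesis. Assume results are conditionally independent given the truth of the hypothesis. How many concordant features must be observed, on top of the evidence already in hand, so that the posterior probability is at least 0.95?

5

Prior odds = 0.04/0.96 = 1/24.
Combined Bayes factor of the evidence already in hand = 0.8 × 1.8 = 1.44.
Odds after that evidence = (1/24) × 1.44 = 0.06.
Target odds = 0.95/0.05 = 19.
Need 3.5ⁿ ≥ 19 ÷ 0.06 = 950/3.
3.5⁴ = 150.0625 falls short of 950/3 but 3.5⁵ = 525.21875 reaches it, so n = 5.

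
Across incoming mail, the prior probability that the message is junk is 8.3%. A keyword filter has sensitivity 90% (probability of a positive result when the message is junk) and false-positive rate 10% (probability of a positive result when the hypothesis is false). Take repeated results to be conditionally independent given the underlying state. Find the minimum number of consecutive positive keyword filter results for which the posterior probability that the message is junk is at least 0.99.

4

Prior odds = 0.083/0.917 = 83/917.
Likelihood ratio of a positive result = 0.9/0.1 = 9.
Target posterior odds = 0.99/0.01 = 99.
Need (83/917) × 9ⁿ ≥ 99, i.e. 9ⁿ ≥ 90783/83.
9³ = 729 falls short of 90783/83 but 9⁴ = 6561 reaches it, so n = 4.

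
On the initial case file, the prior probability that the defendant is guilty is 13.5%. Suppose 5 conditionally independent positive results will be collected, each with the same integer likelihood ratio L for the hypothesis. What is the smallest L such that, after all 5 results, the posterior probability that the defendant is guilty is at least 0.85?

Prior odds = 0.135/0.865 = 27/173.
Target odds = 0.85/0.15 = 17/3.
Need L⁵ ≥ 17/3 ÷ (27/173) = 2941/81.
2⁵ = 32 < 2941/81 ≤ 243 = 3⁵, so L = 3.

3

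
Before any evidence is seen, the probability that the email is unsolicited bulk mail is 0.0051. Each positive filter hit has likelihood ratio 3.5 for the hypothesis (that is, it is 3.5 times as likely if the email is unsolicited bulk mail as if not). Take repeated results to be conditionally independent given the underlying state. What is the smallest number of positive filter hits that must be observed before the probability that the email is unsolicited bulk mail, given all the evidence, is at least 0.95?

7

Prior odds: 0.0051 ÷ 0.9949 = 51/9949.
Likelihood ratio per positive filter hit = 3.5.
Target odds: 0.95 ÷ 0.05 = 19.
Require 3.5ⁿ ≥ 19 ÷ (51/9949) = 189031/51.
3.5⁶ = 1838.265625 falls short of 189031/51 but 3.5⁷ = 823543/128 reaches it, so n = 7.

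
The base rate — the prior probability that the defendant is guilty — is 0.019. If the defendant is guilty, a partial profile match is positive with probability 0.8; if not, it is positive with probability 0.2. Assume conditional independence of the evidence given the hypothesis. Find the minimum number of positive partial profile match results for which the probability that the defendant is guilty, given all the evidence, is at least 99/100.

7

Prior odds = 0.019/0.981 = 19/981.
Likelihood ratio of a positive = 0.8/0.2 = 4.
Target posterior odds = 0.99/0.01 = 99.
Require 4ⁿ ≥ 99 ÷ (19/981) = 97119/19.
4⁶ = 4096 falls short of 97119/19 but 4⁷ = 16384 reaches it, so n = 7.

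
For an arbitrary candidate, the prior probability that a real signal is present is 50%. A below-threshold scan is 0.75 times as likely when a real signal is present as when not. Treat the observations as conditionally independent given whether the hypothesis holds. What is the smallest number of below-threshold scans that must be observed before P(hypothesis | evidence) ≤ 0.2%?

Prior odds = 0.5/0.5 = 1.
Likelihood ratio per below-threshold scan = 0.75.
Target posterior odds = 0.002/0.998 = 1/499.
Require 0.75ⁿ ≤ 1/499 ÷ 1 = 1/499.
0.75²¹ ≈0.00237841 is still above 1/499 but 0.75²² ≈0.00178381 is at or below it, so n = 22.

22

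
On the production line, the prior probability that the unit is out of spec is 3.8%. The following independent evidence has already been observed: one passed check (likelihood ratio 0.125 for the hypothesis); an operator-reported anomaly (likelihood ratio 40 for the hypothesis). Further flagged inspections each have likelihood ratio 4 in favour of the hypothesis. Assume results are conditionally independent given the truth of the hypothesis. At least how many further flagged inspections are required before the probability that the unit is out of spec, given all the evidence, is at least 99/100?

5

Prior odds = 0.038/0.962 = 19/481.
Combined Bayes factor of the evidence already in hand = 0.125 × 40 = 5.
Odds after that evidence = (19/481) × 5 = 95/481.
Target odds = 0.99/0.01 = 99.
Need 4ⁿ ≥ 99 ÷ (95/481) = 47619/95.
4⁴ = 256 falls short of 47619/95 but 4⁵ = 1024 reaches it, so n = 5.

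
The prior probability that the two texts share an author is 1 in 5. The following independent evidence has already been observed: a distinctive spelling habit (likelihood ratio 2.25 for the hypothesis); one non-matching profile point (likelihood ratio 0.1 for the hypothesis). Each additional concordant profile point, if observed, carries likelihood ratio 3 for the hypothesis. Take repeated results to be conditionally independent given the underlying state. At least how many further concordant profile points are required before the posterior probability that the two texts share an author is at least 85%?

Prior odds = 0.2/0.8 = 0.25.
Combined Bayes factor of the evidence already in hand = 2.25 × 0.1 = 0.225.
Odds after that evidence = 0.25 × 0.225 = 0.05625.
Target odds = 0.85/0.15 = 17/3.
Need 3ⁿ ≥ 17/3 ÷ 0.05625 = 2720/27.
3⁴ = 81 falls short of 2720/27 but 3⁵ = 243 reaches it, so n = 5.

5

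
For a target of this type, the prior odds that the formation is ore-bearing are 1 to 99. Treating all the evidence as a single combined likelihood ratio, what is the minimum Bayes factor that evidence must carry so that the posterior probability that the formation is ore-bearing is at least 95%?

Prior odds = 1/99.
Target odds = 0.95/0.05 = 19.
Required Bayes factor = 19 ÷ (1/99) = 1881.

1881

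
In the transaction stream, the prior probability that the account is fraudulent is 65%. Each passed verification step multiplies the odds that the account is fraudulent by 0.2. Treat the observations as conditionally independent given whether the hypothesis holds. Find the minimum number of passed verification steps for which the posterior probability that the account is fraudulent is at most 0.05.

3

Prior odds = 0.65/0.35 = 13/7.
Likelihood ratio per passed verification step = 0.2.
Target posterior odds = 0.05/0.95 = 1/19.
Need (13/7) × 0.2ⁿ ≤ 1/19, i.e. 0.2ⁿ ≤ 7/247.
0.2² = 0.04 is still above 7/247 but 0.2³ = 0.008 is at or below it, so n = 3.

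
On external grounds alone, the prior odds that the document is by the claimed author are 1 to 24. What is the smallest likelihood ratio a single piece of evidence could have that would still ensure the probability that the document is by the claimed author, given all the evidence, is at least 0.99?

2376

Prior odds = 1/24.
Target odds = 0.99/0.01 = 99.
Required Bayes factor = 99 ÷ (1/24) = 2376.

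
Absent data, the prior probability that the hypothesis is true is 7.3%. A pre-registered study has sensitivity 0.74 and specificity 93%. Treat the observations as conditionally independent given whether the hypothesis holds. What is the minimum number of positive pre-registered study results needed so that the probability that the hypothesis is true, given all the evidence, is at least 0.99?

Prior odds: 0.073 ÷ 0.927 = 73/927.
False-positive rate = 1 − 0.93 = 0.07; likelihood ratio of a positive = 0.74/0.07 = 74/7.
Target posterior odds = 0.99/0.01 = 99.
Need (73/927) × (74/7)ⁿ ≥ 99, i.e. (74/7)ⁿ ≥ 91773/73.
(74/7)³ = 405224/343 falls short of 91773/73 but (74/7)⁴ = 29986576/2401 reaches it, so n = 4.

4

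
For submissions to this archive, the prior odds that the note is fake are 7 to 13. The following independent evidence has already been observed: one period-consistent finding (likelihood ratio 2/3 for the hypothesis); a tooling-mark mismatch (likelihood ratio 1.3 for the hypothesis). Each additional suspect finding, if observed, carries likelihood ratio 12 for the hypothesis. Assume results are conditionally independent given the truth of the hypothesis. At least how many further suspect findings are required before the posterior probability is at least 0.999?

Prior odds = 7/13.
Combined Bayes factor of the evidence already in hand = (2/3) × 1.3 = 13/15.
Odds after that evidence = (7/13) × 13/15 = 7/15.
Target odds = 0.999/0.001 = 999.
Need 12ⁿ ≥ 999 ÷ (7/15) = 14985/7.
12³ = 1728 falls short of 14985/7 but 12⁴ = 20736 reaches it, so n = 4.

4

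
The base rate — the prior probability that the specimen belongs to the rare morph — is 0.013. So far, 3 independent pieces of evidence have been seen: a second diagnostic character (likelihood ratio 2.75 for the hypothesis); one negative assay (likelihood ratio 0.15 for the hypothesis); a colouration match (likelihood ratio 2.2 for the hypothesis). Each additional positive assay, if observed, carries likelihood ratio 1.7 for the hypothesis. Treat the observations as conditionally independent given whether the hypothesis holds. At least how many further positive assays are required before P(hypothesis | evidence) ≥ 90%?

13

Prior odds = 0.013/0.987 = 13/987.
Combined Bayes factor of the evidence already in hand = 2.75 × 0.15 × 2.2 = 0.9075.
Odds after that evidence = (13/987) × 0.9075 = 1573/131600.
Target odds = 0.9/0.1 = 9.
Need 1.7ⁿ ≥ 9 ÷ (1573/131600) = 1184400/1573.
1.7¹² ≈582.622 falls short of 1184400/1573 but 1.7¹³ ≈990.458 reaches it, so n = 13.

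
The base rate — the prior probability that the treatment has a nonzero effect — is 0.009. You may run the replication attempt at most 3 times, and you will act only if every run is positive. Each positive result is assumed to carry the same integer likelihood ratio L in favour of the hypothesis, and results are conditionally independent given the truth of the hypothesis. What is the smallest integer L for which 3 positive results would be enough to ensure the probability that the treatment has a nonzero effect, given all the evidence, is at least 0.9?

Prior odds = 0.009/0.991 = 9/991.
Target odds = 0.9/0.1 = 9.
Need L³ ≥ 9 ÷ (9/991) = 991.
9³ = 729 < 991 ≤ 1000 = 10³, so L = 10.

10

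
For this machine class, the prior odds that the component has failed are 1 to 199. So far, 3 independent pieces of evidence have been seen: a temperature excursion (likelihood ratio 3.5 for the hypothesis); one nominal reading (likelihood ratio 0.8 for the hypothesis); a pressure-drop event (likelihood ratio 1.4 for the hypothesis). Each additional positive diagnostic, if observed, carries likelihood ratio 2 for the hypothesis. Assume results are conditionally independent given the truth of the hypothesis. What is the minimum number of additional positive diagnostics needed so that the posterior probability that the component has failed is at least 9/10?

9

Prior odds = 1/199.
Combined Bayes factor of the evidence already in hand = 3.5 × 0.8 × 1.4 = 3.92.
Odds after that evidence = (1/199) × 3.92 = 98/4975.
Target odds = 0.9/0.1 = 9.
Need 2ⁿ ≥ 9 ÷ (98/4975) = 44775/98.
2⁸ = 256 falls short of 44775/98 but 2⁹ = 512 reaches it, so n = 9.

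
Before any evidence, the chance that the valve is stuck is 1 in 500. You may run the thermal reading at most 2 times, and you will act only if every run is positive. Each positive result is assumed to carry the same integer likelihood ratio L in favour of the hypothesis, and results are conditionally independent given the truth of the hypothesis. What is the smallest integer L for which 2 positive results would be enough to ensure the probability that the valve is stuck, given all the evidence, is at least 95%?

98

Prior odds = 0.002/0.998 = 1/499.
Target odds = 0.95/0.05 = 19.
Need L² ≥ 19 ÷ (1/499) = 9481.
97² = 9409 < 9481 ≤ 9604 = 98², so L = 98.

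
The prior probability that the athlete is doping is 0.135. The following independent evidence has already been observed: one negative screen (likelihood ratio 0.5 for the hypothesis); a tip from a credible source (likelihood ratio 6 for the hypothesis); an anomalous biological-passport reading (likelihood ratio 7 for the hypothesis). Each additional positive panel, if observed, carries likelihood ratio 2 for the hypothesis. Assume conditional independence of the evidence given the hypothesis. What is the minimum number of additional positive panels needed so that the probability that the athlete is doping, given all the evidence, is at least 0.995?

6

Prior odds = 0.135/0.865 = 27/173.
Combined Bayes factor of the evidence already in hand = 0.5 × 6 × 7 = 21.
Odds after that evidence = (27/173) × 21 = 567/173.
Target odds = 0.995/0.005 = 199.
Need 2ⁿ ≥ 199 ÷ (567/173) = 34427/567.
2⁵ = 32 falls short of 34427/567 but 2⁶ = 64 reaches it, so n = 6.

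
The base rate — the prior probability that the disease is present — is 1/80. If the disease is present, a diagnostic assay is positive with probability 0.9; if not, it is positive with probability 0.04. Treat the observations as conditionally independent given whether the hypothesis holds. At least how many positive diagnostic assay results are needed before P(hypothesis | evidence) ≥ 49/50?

Prior odds = 0.0125/0.9875 = 1/79.
Likelihood ratio of a positive = 0.9/0.04 = 22.5.
Target posterior odds = 0.98/0.02 = 49.
Need (1/79) × 22.5ⁿ ≥ 49, i.e. 22.5ⁿ ≥ 3871.
22.5² = 506.25 falls short of 3871 but 22.5³ = 11390.625 reaches it, so n = 3.

3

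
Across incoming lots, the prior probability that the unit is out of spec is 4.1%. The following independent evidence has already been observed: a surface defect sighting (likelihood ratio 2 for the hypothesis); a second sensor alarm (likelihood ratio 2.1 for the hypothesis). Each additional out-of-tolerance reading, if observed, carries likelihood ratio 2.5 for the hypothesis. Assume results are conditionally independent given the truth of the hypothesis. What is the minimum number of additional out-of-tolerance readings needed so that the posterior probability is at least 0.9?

5

Prior odds = 0.041/0.959 = 41/959.
Combined Bayes factor of the evidence already in hand = 2 × 2.1 = 4.2.
Odds after that evidence = (41/959) × 4.2 = 123/685.
Target odds = 0.9/0.1 = 9.
Need 2.5ⁿ ≥ 9 ÷ (123/685) = 2055/41.
2.5⁴ = 39.0625 falls short of 2055/41 but 2.5⁵ = 97.65625 reaches it, so n = 5.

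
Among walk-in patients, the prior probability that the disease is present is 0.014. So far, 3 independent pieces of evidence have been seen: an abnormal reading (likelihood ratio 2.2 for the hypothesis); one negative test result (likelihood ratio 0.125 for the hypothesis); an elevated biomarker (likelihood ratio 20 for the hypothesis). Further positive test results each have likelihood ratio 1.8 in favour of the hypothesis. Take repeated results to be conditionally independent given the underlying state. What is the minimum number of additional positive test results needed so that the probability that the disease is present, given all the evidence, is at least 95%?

10

Prior odds = 0.014/0.986 = 7/493.
Combined Bayes factor of the evidence already in hand = 2.2 × 0.125 × 20 = 5.5.
Odds after that evidence = (7/493) × 5.5 = 77/986.
Target odds = 0.95/0.05 = 19.
Need 1.8ⁿ ≥ 19 ÷ (77/986) = 18734/77.
1.8⁹ = 387420489/1953125 falls short of 18734/77 but 1.8¹⁰ ≈357.047 reaches it, so n = 10.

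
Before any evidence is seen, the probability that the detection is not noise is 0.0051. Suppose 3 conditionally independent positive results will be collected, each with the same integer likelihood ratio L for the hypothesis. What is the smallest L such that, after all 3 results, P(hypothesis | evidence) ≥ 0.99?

Prior odds = 0.0051/0.9949 = 51/9949.
Target odds = 0.99/0.01 = 99.
Need L³ ≥ 99 ÷ (51/9949) = 328317/17.
26³ = 17576 < 328317/17 ≤ 19683 = 27³, so L = 27.

27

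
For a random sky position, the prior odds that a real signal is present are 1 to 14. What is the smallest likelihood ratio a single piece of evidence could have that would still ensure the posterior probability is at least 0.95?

Prior odds = 1/14.
Target odds = 0.95/0.05 = 19.
Required Bayes factor = 19 ÷ (1/14) = 266.

266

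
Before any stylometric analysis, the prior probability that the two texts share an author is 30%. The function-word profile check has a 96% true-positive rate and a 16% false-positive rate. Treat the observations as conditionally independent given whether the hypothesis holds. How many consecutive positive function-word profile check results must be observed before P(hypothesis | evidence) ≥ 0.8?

2

Prior odds = 0.3/0.7 = 3/7.
Likelihood ratio of a positive result = 0.96/0.16 = 6.
Target posterior odds = 0.8/0.2 = 4.
Require 6ⁿ ≥ 4 ÷ (3/7) = 28/3.
6¹ = 6 falls short of 28/3 but 6² = 36 reaches it, so n = 2.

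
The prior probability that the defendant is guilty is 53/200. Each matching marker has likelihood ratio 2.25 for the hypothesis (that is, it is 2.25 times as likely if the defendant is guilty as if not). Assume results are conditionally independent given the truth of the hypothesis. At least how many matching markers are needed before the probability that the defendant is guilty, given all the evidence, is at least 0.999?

10

Prior odds = 0.265/0.735 = 53/147.
Likelihood ratio per matching marker = 2.25.
Target posterior odds = 0.999/0.001 = 999.
Require 2.25ⁿ ≥ 999 ÷ (53/147) = 146853/53.
2.25⁹ = 387420489/262144 falls short of 146853/53 but 2.25¹⁰ ≈3325.26 reaches it, so n = 10.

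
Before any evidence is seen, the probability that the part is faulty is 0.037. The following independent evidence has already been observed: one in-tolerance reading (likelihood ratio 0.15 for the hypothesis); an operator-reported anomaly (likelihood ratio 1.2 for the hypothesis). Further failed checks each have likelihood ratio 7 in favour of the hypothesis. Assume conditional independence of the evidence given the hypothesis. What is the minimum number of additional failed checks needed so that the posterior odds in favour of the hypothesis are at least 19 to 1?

5

Prior odds = 0.037/0.963 = 37/963.
Combined Bayes factor of the evidence already in hand = 0.15 × 1.2 = 0.18.
Odds after that evidence = (37/963) × 0.18 = 37/5350.
Target odds = 19.
Need 7ⁿ ≥ 19 ÷ (37/5350) = 101650/37.
7⁴ = 2401 falls short of 101650/37 but 7⁵ = 16807 reaches it, so n = 5.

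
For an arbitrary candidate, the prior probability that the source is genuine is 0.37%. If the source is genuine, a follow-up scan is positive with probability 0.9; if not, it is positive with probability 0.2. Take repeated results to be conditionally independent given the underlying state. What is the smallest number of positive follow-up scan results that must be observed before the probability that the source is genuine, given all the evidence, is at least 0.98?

7

Prior odds: 0.0037 ÷ 0.9963 = 37/9963.
Likelihood ratio of a positive = 0.9/0.2 = 4.5.
Target odds: 0.98 ÷ 0.02 = 49.
Require 4.5ⁿ ≥ 49 ÷ (37/9963) = 488187/37.
4.5⁶ = 8303.765625 falls short of 488187/37 but 4.5⁷ = 4782969/128 reaches it, so n = 7.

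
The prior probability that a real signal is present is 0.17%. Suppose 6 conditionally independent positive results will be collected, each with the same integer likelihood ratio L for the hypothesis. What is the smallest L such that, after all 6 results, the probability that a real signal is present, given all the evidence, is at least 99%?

Prior odds = 0.0017/0.9983 = 17/9983.
Target odds = 0.99/0.01 = 99.
Need L⁶ ≥ 99 ÷ (17/9983) = 988317/17.
6⁶ = 46656 < 988317/17 ≤ 117649 = 7⁶, so L = 7.

7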